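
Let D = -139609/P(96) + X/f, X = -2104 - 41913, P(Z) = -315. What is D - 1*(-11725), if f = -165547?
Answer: 634552867603/52147305 ≈ 12168.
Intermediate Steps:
X = -44017
D = 23125716478/52147305 (D = -139609/(-315) - 44017/(-165547) = -139609*(-1/315) - 44017*(-1/165547) = 139609/315 + 44017/165547 = 23125716478/52147305 ≈ 443.47)
D - 1*(-11725) = 23125716478/52147305 - 1*(-11725) = 23125716478/52147305 + 11725 = 634552867603/52147305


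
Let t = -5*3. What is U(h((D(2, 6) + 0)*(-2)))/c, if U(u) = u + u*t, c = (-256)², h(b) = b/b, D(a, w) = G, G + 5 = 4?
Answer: -7/32768 ≈ -0.00021362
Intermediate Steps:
G = -1 (G = -5 + 4 = -1)
D(a, w) = -1
h(b) = 1
t = -15
c = 65536
U(u) = -14*u (U(u) = u + u*(-15) = u - 15*u = -14*u)
U(h((D(2, 6) + 0)*(-2)))/c = -14*1/65536 = -7/32768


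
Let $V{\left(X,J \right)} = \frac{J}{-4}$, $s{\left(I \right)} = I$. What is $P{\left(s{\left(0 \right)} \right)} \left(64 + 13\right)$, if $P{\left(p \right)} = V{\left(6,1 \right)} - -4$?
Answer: $\frac{1155}{4} \approx 288.75$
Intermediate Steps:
$V{\left(X,J \right)} = - \frac{J}{4}$ ($V{\left(X,J \right)} = J \left(- \frac{1}{4}\right) = - \frac{J}{4}$)
$P{\left(p \right)} = \frac{15}{4}$ ($P{\left(p \right)} = \left(- \frac{1}{4}\right) 1 - -4 = - \frac{1}{4} + 4 = \frac{15}{4}$)
$P{\left(s{\left(0 \right)} \right)} \left(64 + 13\right) = \frac{15 \left(64 + 13\right)}{4} = \frac{15}{4} \cdot 77 = \frac{1155}{4}$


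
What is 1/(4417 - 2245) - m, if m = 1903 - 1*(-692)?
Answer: -5636339/2172 ≈ -2595.0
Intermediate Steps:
m = 2595 (m = 1903 + 692 = 2595)
1/(4417 - 2245) - m = 1/(4417 - 2245) - 1*2595 = 1/2172 - 2595 = -5636339/2172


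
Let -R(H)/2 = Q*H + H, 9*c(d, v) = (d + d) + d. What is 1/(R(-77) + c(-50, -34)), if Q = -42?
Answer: -3/18992 ≈ -0.00015796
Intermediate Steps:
c(d, v) = d/3 (c(d, v) = ((d + d) + d)/9 = (2*d + d)/9 = (3*d)/9 = d/3)
R(H) = 82*H (R(H) = -2*(-42*H + H) = -(-82)*H = 82*H)
1/(R(-77) + c(-50, -34)) = 1/(82*(-77) + (⅓)*(-50)) = 1/(-6314 - 50/3) = 1/(-18992/3) = -3/18992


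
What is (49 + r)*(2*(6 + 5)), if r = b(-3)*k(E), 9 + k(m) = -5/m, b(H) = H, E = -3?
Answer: 1562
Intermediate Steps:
k(m) = -9 - 5/m
r = 22 (r = -3*(-9 - 5/(-3)) = -3*(-9 - 5*(-⅓)) = -3*(-9 + 5/3) = -3*(-22/3) = 22)
(49 + r)*(2*(6 + 5)) = (49 + 22)*(2*(6 + 5)) = 71*(2*11) = 71*22 = 1562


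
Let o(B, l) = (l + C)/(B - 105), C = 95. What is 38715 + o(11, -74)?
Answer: 3639189/94 ≈ 38715.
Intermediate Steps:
o(B, l) = (95 + l)/(-105 + B) (o(B, l) = (l + 95)/(B - 105) = (95 + l)/(-105 + B))
38715 + o(11, -74) = 38715 + (95 - 74)/(-105 + 11) = 38715 + 21/(-94) = 38715 - 1/94*21 = 38715 - 21/94 = 3639189/94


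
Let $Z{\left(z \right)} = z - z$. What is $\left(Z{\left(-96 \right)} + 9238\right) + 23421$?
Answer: $32659$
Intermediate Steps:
$Z{\left(z \right)} = 0$
$\left(Z{\left(-96 \right)} + 9238\right) + 23421 = \left(0 + 9238\right) + 23421 = 9238 + 23421 = 32659$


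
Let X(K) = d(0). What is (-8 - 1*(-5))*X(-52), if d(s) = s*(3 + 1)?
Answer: 0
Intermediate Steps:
d(s) = 4*s (d(s) = s*4 = 4*s)
X(K) = 0 (X(K) = 4*0 = 0)
(-8 - 1*(-5))*X(-52) = (-8 - 1*(-5))*0 = (-8 + 5)*0 = -3*0 = 0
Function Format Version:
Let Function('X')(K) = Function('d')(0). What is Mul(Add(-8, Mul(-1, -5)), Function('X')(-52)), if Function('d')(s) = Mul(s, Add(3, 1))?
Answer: 0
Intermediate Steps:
Function('d')(s) = Mul(4, s) (Function('d')(s) = Mul(s, 4) = Mul(4, s))
Function('X')(K) = 0 (Function('X')(K) = Mul(4, 0) = 0)
Mul(Add(-8, Mul(-1, -5)), Function('X')(-52)) = Mul(Add(-8, Mul(-1, -5)), 0) = Mul(Add(-8, 5), 0) = Mul(-3, 0) = 0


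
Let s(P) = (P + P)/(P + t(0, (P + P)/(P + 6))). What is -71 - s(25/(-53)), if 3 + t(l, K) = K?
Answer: -2015276/28281 ≈ -71.259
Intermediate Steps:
t(l, K) = -3 + K
s(P) = 2*P/(-3 + P + 2*P/(6 + P)) (s(P) = (P + P)/(P + (-3 + (P + P)/(P + 6))) = (2*P)/(P + (-3 + (2*P)/(6 + P))) = (2*P)/(P + (-3 + 2*P/(6 + P))) = (2*P)/(-3 + P + 2*P/(6 + P)) = 2*P/(-3 + P + 2*P/(6 + P)))
-71 - s(25/(-53)) = -71 - 2*25/(-53)*(6 + 25/(-53))/(-18 - 25/(-53) + (25/(-53))*(6 + 25/(-53))) = -71 - 2*25*(-1/53)*(6 + 25*(-1/53))/(-18 - 25*(-1)/53 + (25*(-1/53))*(6 + 25*(-1/53))) = -71 - 2*(-25)*(6 - 25/53)/(53*(-18 - 1*(-25/53) - 25*(6 - 25/53)/53)) = -71 - 2*(-25)*293/(53*(-18 + 25/53 - 25/53*293/53)*53) = -71 - 2*(-25)*293/(53*(-18 + 25/53 - 7325/2809)*53) = -71 - 2*(-25)*293/(53*(-56562/2809)*53) = -71 - 2*(-25)*(-2809)*293/(53*56562*53) = -71 - 1*7325/28281 = -71 - 7325/28281 = -2015276/28281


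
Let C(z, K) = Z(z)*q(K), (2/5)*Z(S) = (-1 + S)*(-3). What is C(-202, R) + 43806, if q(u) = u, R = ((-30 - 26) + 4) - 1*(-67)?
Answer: 133287/2 ≈ 66644.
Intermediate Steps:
R = 15 (R = (-56 + 4) + 67 = -52 + 67 = 15)
Z(S) = 15/2 - 15*S/2 (Z(S) = 5*((-1 + S)*(-3))/2 = 5*(3 - 3*S)/2 = 15/2 - 15*S/2)
C(z, K) = K*(15/2 - 15*z/2) (C(z, K) = (15/2 - 15*z/2)*K = K*(15/2 - 15*z/2))
C(-202, R) + 43806 = (15/2)*15*(1 - 1*(-202)) + 43806 = (15/2)*15*(1 + 202) + 43806 = (15/2)*15*203 + 43806 = 45675/2 + 43806 = 133287/2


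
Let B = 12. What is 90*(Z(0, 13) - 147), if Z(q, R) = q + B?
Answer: -12150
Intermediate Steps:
Z(q, R) = 12 + q (Z(q, R) = q + 12 = 12 + q)
90*(Z(0, 13) - 147) = 90*((12 + 0) - 147) = 90*(12 - 147) = 90*(-135) = -12150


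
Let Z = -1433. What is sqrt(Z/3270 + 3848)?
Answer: sqrt(41141593290)/3270 ≈ 62.029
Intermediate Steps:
sqrt(Z/3270 + 3848) = sqrt(-1433/3270 + 3848) = sqrt(12581527/3270) = sqrt(41141593290)/3270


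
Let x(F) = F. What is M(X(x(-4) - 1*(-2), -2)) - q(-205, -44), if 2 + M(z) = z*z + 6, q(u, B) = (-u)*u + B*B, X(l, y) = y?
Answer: 40097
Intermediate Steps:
q(u, B) = B² - u² (q(u, B) = -u² + B² = B² - u²)
M(z) = 4 + z² (M(z) = -2 + (z*z + 6) = -2 + (z² + 6) = -2 + (6 + z²) = 4 + z²)
M(X(x(-4) - 1*(-2), -2)) - q(-205, -44) = (4 + (-2)²) - ((-44)² - 1*(-205)²) = (4 + 4) - (1936 - 1*42025) = 8 - (1936 - 42025) = 8 - 1*(-40089) = 8 + 40089 = 40097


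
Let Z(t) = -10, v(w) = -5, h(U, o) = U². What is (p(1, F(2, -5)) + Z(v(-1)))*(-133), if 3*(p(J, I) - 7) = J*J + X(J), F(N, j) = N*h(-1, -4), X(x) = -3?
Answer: 1463/3 ≈ 487.67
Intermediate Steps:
F(N, j) = N (F(N, j) = N*(-1)² = N*1 = N)
p(J, I) = 6 + J²/3 (p(J, I) = 7 + (J*J - 3)/3 = 7 + (J² - 3)/3 = 7 + (-3 + J²)/3 = 7 + (-1 + J²/3) = 6 + J²/3)
(p(1, F(2, -5)) + Z(v(-1)))*(-133) = ((6 + (⅓)*1²) - 10)*(-133) = ((6 + (⅓)*1) - 10)*(-133) = ((6 + ⅓) - 10)*(-133) = (19/3 - 10)*(-133) = -11/3*(-133) = 1463/3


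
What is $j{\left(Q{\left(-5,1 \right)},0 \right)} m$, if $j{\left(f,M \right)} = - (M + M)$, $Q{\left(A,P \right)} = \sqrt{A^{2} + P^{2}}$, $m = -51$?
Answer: $0$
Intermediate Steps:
$j{\left(f,M \right)} = - 2 M$
$j{\left(Q{\left(-5,1 \right)},0 \right)} m = \left(-2\right) 0 \left(-51\right) = 0 \left(-51\right) = 0$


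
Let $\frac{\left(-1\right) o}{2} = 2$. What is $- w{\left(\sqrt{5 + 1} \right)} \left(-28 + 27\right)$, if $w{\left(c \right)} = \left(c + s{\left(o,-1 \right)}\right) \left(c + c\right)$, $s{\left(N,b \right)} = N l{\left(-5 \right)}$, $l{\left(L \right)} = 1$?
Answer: $12 - 8 \sqrt{6} \approx -7.5959$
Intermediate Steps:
$o = -4$ ($o = \left(-2\right) 2 = -4$)
$s{\left(N,b \right)} = N$ ($s{\left(N,b \right)} = N 1 = N$)
$w{\left(c \right)} = 2 c \left(-4 + c\right)$ ($w{\left(c \right)} = \left(c - 4\right) \left(c + c\right) = \left(-4 + c\right) 2 c = 2 c \left(-4 + c\right)$)
$- w{\left(\sqrt{5 + 1} \right)} \left(-28 + 27\right) = - 2 \sqrt{5 + 1} \left(-4 + \sqrt{5 + 1}\right) \left(-28 + 27\right) = - 2 \sqrt{6} \left(-4 + \sqrt{6}\right) \left(-1\right) = - \left(-2\right) \sqrt{6} \left(-4 + \sqrt{6}\right) = 2 \sqrt{6} \left(-4 + \sqrt{6}\right)$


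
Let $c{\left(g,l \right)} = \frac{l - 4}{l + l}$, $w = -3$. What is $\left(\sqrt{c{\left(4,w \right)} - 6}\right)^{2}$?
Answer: $- \frac{29}{6} \approx -4.8333$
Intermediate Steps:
$c{\left(g,l \right)} = \frac{-4 + l}{2 l}$
$\left(\sqrt{c{\left(4,w \right)} - 6}\right)^{2} = \left(\sqrt{\frac{-4 - 3}{2 \left(-3\right)} - 6}\right)^{2} = \left(\sqrt{\frac{1}{2} \left(- \frac{1}{3}\right) \left(-7\right) - 6}\right)^{2} = \left(\sqrt{\frac{7}{6} - 6}\right)^{2} = \left(\sqrt{- \frac{29}{6}}\right)^{2} = \left(\frac{i \sqrt{174}}{6}\right)^{2} = - \frac{29}{6}$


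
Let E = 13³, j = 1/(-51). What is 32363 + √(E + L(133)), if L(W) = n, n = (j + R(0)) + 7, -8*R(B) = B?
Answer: 32363 + √5732553/51 ≈ 32410.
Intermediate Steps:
R(B) = -B/8
j = -1/51 (j = 1*(-1/51) = -1/51 ≈ -0.019608)
n = 356/51 (n = (-1/51 - ⅛*0) + 7 = (-1/51 + 0) + 7 = -1/51 + 7 = 356/51 ≈ 6.9804)
L(W) = 356/51
E = 2197
32363 + √(E + L(133)) = 32363 + √(2197 + 356/51) = 32363 + √(112403/51) = 32363 + √5732553/51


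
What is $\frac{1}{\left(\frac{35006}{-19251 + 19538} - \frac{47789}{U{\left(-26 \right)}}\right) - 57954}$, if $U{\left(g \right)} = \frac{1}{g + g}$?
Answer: $\frac{287}{696605244} \approx 4.12 \cdot 10^{-7}$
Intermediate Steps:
$U{\left(g \right)} = \frac{1}{2 g}$
$\frac{1}{\left(\frac{35006}{-19251 + 19538} - \frac{47789}{U{\left(-26 \right)}}\right) - 57954} = \frac{1}{\left(\frac{35006}{-19251 + 19538} - \frac{47789}{\frac{1}{2} \frac{1}{-26}}\right) - 57954} = \frac{1}{\left(\frac{35006}{287} - \frac{47789}{\frac{1}{2} \left(- \frac{1}{26}\right)}\right) - 57954} = \frac{1}{\left(35006 \cdot \frac{1}{287} - \frac{47789}{- \frac{1}{52}}\right) - 57954} = \frac{1}{\left(\frac{35006}{287} - -2485028\right) - 57954} = \frac{1}{\left(\frac{35006}{287} + 2485028\right) - 57954} = \frac{1}{\frac{713238042}{287} - 57954} = \frac{1}{\frac{696605244}{287}} = \frac{287}{696605244}$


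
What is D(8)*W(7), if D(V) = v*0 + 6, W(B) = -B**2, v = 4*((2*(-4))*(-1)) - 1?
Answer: -294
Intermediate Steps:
v = 31 (v = 4*(-8*(-1)) - 1 = 4*8 - 1 = 32 - 1 = 31)
D(V) = 6 (D(V) = 31*0 + 6 = 0 + 6 = 6)
D(8)*W(7) = 6*(-1*7**2) = 6*(-1*49) = 6*(-49) = -294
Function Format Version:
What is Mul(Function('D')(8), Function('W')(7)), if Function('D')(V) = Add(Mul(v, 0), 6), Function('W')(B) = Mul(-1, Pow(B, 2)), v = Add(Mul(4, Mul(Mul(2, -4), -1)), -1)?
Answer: -294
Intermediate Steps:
v = 31 (v = Add(Mul(4, Mul(-8, -1)), -1) = Add(Mul(4, 8), -1) = Add(32, -1) = 31)
Function('D')(V) = 6 (Function('D')(V) = Add(Mul(31, 0), 6) = Add(0, 6) = 6)
Mul(Function('D')(8), Function('W')(7)) = Mul(6, Mul(-1, Pow(7, 2))) = Mul(6, Mul(-1, 49)) = Mul(6, -49) = -294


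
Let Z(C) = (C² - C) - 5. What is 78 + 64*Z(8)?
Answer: 3342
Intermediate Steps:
Z(C) = -5 + C² - C
78 + 64*Z(8) = 78 + 64*(-5 + 8² - 1*8) = 78 + 64*(-5 + 64 - 8) = 78 + 64*51 = 78 + 3264 = 3342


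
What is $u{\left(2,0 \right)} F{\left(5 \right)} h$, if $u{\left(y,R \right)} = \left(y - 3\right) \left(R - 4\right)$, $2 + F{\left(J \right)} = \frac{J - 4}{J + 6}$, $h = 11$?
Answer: $-84$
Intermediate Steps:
$F{\left(J \right)} = -2 + \frac{-4 + J}{6 + J}$ ($F{\left(J \right)} = -2 + \frac{J - 4}{J + 6} = -2 + \frac{-4 + J}{6 + J}$)
$u{\left(y,R \right)} = \left(-4 + R\right) \left(-3 + y\right)$ ($u{\left(y,R \right)} = \left(y - 3\right) \left(-4 + R\right) = \left(-3 + y\right) \left(-4 + R\right) = \left(-4 + R\right) \left(-3 + y\right)$)
$u{\left(2,0 \right)} F{\left(5 \right)} h = \left(12 - 8 - 0 + 0 \cdot 2\right) \frac{-16 - 5}{6 + 5} \cdot 11 = \left(12 - 8 + 0 + 0\right) \frac{-16 - 5}{11} \cdot 11 = 4 \cdot \frac{1}{11} \left(-21\right) 11 = 4 \left(- \frac{21}{11}\right) 11 = \left(- \frac{84}{11}\right) 11 = -84$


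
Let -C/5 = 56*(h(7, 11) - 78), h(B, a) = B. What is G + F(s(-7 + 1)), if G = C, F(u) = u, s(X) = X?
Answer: 19874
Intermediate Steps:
C = 19880 (C = -280*(7 - 78) = -280*(-71) = -5*(-3976) = 19880)
G = 19880
G + F(s(-7 + 1)) = 19880 + (-7 + 1) = 19880 - 6 = 19874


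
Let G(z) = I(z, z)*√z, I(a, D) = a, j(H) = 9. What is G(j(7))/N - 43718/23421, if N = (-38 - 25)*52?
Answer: -15983615/8525244 ≈ -1.8749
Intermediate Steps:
G(z) = z^(3/2) (G(z) = z*√z = z^(3/2))
N = -3276 (N = -63*52 = -3276)
G(j(7))/N - 43718/23421 = 9^(3/2)/(-3276) - 43718/23421 = 27*(-1/3276) - 43718*1/23421 = -3/364 - 43718/23421 = -15983615/8525244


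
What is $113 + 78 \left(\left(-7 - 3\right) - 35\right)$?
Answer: $-3397$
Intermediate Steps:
$113 + 78 \left(\left(-7 - 3\right) - 35\right) = 113 + 78 \left(-10 - 35\right) = 113 + 78 \left(-45\right) = 113 - 3510 = -3397$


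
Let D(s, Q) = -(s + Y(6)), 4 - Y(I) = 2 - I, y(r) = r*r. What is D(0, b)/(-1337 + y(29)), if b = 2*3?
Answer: 1/62 ≈ 0.016129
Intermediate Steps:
y(r) = r²
b = 6
Y(I) = 2 + I (Y(I) = 4 - (2 - I) = 4 + (-2 + I) = 2 + I)
D(s, Q) = -8 - s (D(s, Q) = -(s + (2 + 6)) = -(s + 8) = -(8 + s) = -8 - s)
D(0, b)/(-1337 + y(29)) = (-8 - 1*0)/(-1337 + 29²) = (-8 + 0)/(-1337 + 841) = -8/(-496) = -8*(-1/496) = 1/62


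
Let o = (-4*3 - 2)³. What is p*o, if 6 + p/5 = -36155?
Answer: 496128920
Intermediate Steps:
p = -180805 (p = -30 + 5*(-36155) = -30 - 180775 = -180805)
o = -2744 (o = (-12 - 2)³ = (-14)³ = -2744)
p*o = -180805*(-2744) = 496128920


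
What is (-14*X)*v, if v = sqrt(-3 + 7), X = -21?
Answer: 588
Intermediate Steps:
v = 2 (v = sqrt(4) = 2)
(-14*X)*v = -14*(-21)*2 = 294*2 = 588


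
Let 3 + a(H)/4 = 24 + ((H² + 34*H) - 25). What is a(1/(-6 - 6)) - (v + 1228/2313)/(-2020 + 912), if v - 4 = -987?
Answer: -12041873/427134 ≈ -28.192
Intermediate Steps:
v = -983 (v = 4 - 987 = -983)
a(H) = -16 + 4*H² + 136*H (a(H) = -12 + 4*(24 + ((H² + 34*H) - 25)) = -12 + 4*(24 + (-25 + H² + 34*H)) = -12 + 4*(-1 + H² + 34*H) = -12 + (-4 + 4*H² + 136*H) = -16 + 4*H² + 136*H)
a(1/(-6 - 6)) - (v + 1228/2313)/(-2020 + 912) = (-16 + 4*(1/(-6 - 6))² + 136/(-6 - 6)) - (-983 + 1228/2313)/(-2020 + 912) = (-16 + 4*(1/(-12))² + 136/(-12)) - (-983 + 1228*(1/2313))/(-1108) = (-16 + 4*(-1/12)² + 136*(-1/12)) - (-983 + 1228/2313)*(-1)/1108 = (-16 + 4*(1/144) - 34/3) - (-2272451)*(-1)/(2313*1108) = (-16 + 1/36 - 34/3) - 1*2272451/2562804 = -983/36 - 2272451/2562804 = -12041873/427134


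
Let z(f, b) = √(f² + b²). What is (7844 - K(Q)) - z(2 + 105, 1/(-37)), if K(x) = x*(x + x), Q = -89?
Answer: -7998 - √15673682/37 ≈ -8105.0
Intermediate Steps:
K(x) = 2*x² (K(x) = x*(2*x) = 2*x²)
z(f, b) = √(b² + f²)
(7844 - K(Q)) - z(2 + 105, 1/(-37)) = (7844 - 2*(-89)²) - √((1/(-37))² + (2 + 105)²) = (7844 - 2*7921) - √((-1/37)² + 107²) = (7844 - 1*15842) - √(1/1369 + 11449) = (7844 - 15842) - √(15673682/1369) = -7998 - √15673682/37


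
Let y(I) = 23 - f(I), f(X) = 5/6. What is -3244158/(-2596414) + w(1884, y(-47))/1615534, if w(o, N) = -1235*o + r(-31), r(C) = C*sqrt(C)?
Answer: -200033189997/1048648773769 - I*sqrt(31)/52114 ≈ -0.19075 - 0.00010684*I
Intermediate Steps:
f(X) = 5/6 (f(X) = 5*(1/6) = 5/6)
r(C) = C**(3/2)
y(I) = 133/6 (y(I) = 23 - 1*5/6 = 23 - 5/6 = 133/6)
w(o, N) = -1235*o - 31*I*sqrt(31) (w(o, N) = -1235*o + (-31)**(3/2) = -1235*o - 31*I*sqrt(31))
-3244158/(-2596414) + w(1884, y(-47))/1615534 = -3244158/(-2596414) + (-1235*1884 - 31*I*sqrt(31))/1615534 = -3244158*(-1/2596414) + (-2326740 - 31*I*sqrt(31))*(1/1615534) = 1622079/1298207 + (-1163370/807767 - I*sqrt(31)/52114) = -200033189997/1048648773769 - I*sqrt(31)/52114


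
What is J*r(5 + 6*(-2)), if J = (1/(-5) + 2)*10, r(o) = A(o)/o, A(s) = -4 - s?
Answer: -54/7 ≈ -7.7143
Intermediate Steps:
r(o) = (-4 - o)/o
J = 18 (J = (-⅕ + 2)*10 = (9/5)*10 = 18)
J*r(5 + 6*(-2)) = 18*((-4 - (5 + 6*(-2)))/(5 + 6*(-2))) = 18*((-4 - (5 - 12))/(5 - 12)) = 18*((-4 - 1*(-7))/(-7)) = 18*(-(-4 + 7)/7) = 18*(-⅐*3) = 18*(-3/7) = -54/7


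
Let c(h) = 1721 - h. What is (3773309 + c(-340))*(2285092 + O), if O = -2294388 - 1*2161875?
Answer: -8196973858270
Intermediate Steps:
O = -4456263 (O = -2294388 - 2161875 = -4456263)
(3773309 + c(-340))*(2285092 + O) = (3773309 + (1721 - 1*(-340)))*(2285092 - 4456263) = (3773309 + (1721 + 340))*(-2171171) = (3773309 + 2061)*(-2171171) = 3775370*(-2171171) = -8196973858270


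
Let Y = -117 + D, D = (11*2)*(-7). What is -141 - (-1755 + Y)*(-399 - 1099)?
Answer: -3035089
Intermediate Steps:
D = -154 (D = 22*(-7) = -154)
Y = -271 (Y = -117 - 154 = -271)
-141 - (-1755 + Y)*(-399 - 1099) = -141 - (-1755 - 271)*(-399 - 1099) = -141 - (-2026)*(-1498) = -141 - 1*3034948 = -141 - 3034948 = -3035089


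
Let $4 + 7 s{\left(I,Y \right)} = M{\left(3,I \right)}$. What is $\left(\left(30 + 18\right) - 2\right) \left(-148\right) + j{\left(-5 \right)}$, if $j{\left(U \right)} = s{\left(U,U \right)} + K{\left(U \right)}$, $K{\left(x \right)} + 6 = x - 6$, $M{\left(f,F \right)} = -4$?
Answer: $- \frac{47783}{7} \approx -6826.1$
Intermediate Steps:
$K{\left(x \right)} = -12 + x$ ($K{\left(x \right)} = -6 + \left(x - 6\right) = -6 + \left(-6 + x\right) = -12 + x$)
$s{\left(I,Y \right)} = - \frac{8}{7}$ ($s{\left(I,Y \right)} = - \frac{4}{7} + \frac{1}{7} \left(-4\right) = - \frac{4}{7} - \frac{4}{7} = - \frac{8}{7}$)
$j{\left(U \right)} = - \frac{92}{7} + U$ ($j{\left(U \right)} = - \frac{8}{7} + \left(-12 + U\right) = - \frac{92}{7} + U$)
$\left(\left(30 + 18\right) - 2\right) \left(-148\right) + j{\left(-5 \right)} = \left(\left(30 + 18\right) - 2\right) \left(-148\right) - \frac{127}{7} = \left(48 - 2\right) \left(-148\right) - \frac{127}{7} = 46 \left(-148\right) - \frac{127}{7} = -6808 - \frac{127}{7} = - \frac{47783}{7}$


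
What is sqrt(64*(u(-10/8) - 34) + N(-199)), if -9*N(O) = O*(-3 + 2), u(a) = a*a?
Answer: I*sqrt(18883)/3 ≈ 45.805*I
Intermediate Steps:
u(a) = a**2
N(O) = O/9 (N(O) = -O*(-3 + 2)/9 = -O*(-1)/9 = -(-1)*O/9 = O/9)
sqrt(64*(u(-10/8) - 34) + N(-199)) = sqrt(64*((-10/8)**2 - 34) + (1/9)*(-199)) = sqrt(64*((-10*1/8)**2 - 34) - 199/9) = sqrt(64*((-5/4)**2 - 34) - 199/9) = sqrt(64*(25/16 - 34) - 199/9) = sqrt(64*(-519/16) - 199/9) = sqrt(-2076 - 199/9) = sqrt(-18883/9) = I*sqrt(18883)/3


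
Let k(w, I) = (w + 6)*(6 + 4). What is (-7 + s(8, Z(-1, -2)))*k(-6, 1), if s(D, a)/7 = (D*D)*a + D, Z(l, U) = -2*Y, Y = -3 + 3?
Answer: 0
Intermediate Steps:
Y = 0
Z(l, U) = 0 (Z(l, U) = -2*0 = 0)
k(w, I) = 60 + 10*w (k(w, I) = (6 + w)*10 = 60 + 10*w)
s(D, a) = 7*D + 7*a*D**2 (s(D, a) = 7*((D*D)*a + D) = 7*(D**2*a + D) = 7*(a*D**2 + D) = 7*(D + a*D**2) = 7*D + 7*a*D**2)
(-7 + s(8, Z(-1, -2)))*k(-6, 1) = (-7 + 7*8*(1 + 8*0))*(60 + 10*(-6)) = (-7 + 7*8*(1 + 0))*(60 - 60) = (-7 + 7*8*1)*0 = (-7 + 56)*0 = 49*0 = 0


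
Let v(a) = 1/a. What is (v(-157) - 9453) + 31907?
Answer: 3525277/157 ≈ 22454.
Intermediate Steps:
(v(-157) - 9453) + 31907 = (1/(-157) - 9453) + 31907 = (-1/157 - 9453) + 31907 = -1484122/157 + 31907 = 3525277/157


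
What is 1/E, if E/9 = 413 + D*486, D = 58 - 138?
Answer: -1/346203 ≈ -2.8885e-6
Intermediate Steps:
D = -80
E = -346203 (E = 9*(413 - 80*486) = 9*(413 - 38880) = 9*(-38467) = -346203)
1/E = 1/(-346203) = -1/346203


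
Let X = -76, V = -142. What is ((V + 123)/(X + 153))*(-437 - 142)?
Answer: 11001/77 ≈ 142.87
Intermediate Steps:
((V + 123)/(X + 153))*(-437 - 142) = ((-142 + 123)/(-76 + 153))*(-437 - 142) = -19/77*(-579) = 11001/77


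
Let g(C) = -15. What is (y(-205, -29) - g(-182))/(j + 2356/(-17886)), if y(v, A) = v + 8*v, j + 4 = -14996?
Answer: 8182845/67073089 ≈ 0.12200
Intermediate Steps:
j = -15000 (j = -4 - 14996 = -15000)
y(v, A) = 9*v
(y(-205, -29) - g(-182))/(j + 2356/(-17886)) = (9*(-205) - 1*(-15))/(-15000 + 2356/(-17886)) = (-1845 + 15)/(-15000 + 2356*(-1/17886)) = -1830/(-15000 - 1178/8943) = -1830/(-134146178/8943) = -1830*(-8943/134146178) = 8182845/67073089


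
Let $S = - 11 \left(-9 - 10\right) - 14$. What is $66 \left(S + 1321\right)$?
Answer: $100056$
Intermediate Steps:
$S = 195$ ($S = \left(-11\right) \left(-19\right) - 14 = 209 - 14 = 195$)
$66 \left(S + 1321\right) = 66 \left(195 + 1321\right) = 66 \cdot 1516 = 100056$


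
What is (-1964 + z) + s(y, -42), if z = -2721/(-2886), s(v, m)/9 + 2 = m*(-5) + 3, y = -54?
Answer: -61623/962 ≈ -64.057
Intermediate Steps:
s(v, m) = 9 - 45*m (s(v, m) = -18 + 9*(m*(-5) + 3) = -18 + 9*(-5*m + 3) = -18 + 9*(3 - 5*m) = -18 + (27 - 45*m) = 9 - 45*m)
z = 907/962 (z = -2721*(-1/2886) = 907/962 ≈ 0.94283)
(-1964 + z) + s(y, -42) = (-1964 + 907/962) + (9 - 45*(-42)) = -1888461/962 + (9 + 1890) = -1888461/962 + 1899 = -61623/962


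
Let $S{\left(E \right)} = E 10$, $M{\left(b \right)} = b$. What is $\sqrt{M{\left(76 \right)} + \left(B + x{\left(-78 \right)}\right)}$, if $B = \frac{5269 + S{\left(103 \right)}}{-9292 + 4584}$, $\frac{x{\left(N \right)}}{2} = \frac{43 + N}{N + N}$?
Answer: $\frac{\sqrt{633059335623}}{91806} \approx 8.6666$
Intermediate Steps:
$S{\left(E \right)} = 10 E$
$x{\left(N \right)} = \frac{43 + N}{N}$ ($x{\left(N \right)} = 2 \frac{43 + N}{N + N} = 2 \frac{43 + N}{2 N} = \frac{43 + N}{N}$)
$B = - \frac{6299}{4708}$ ($B = \frac{5269 + 10 \cdot 103}{-9292 + 4584} = \frac{5269 + 1030}{-4708} = 6299 \left(- \frac{1}{4708}\right) = - \frac{6299}{4708} \approx -1.3379$)
$\sqrt{M{\left(76 \right)} + \left(B + x{\left(-78 \right)}\right)} = \sqrt{76 - \left(\frac{6299}{4708} - \frac{43 - 78}{-78}\right)} = \sqrt{76 - \frac{163271}{183612}} = \sqrt{\frac{13791241}{183612}} = \frac{\sqrt{633059335623}}{91806}$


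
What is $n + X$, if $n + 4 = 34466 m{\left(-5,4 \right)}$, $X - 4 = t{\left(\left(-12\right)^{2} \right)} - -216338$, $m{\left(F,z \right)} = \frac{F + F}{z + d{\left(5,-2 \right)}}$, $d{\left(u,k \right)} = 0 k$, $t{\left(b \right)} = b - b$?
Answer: $130173$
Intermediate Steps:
$t{\left(b \right)} = 0$
$d{\left(u,k \right)} = 0$
$m{\left(F,z \right)} = \frac{2 F}{z}$ ($m{\left(F,z \right)} = \frac{F + F}{z + 0} = \frac{2 F}{z}$)
$X = 216342$ ($X = 4 + \left(0 - -216338\right) = 4 + \left(0 + 216338\right) = 4 + 216338 = 216342$)
$n = -86169$ ($n = -4 + 34466 \cdot 2 \left(-5\right) \frac{1}{4} = -4 + 34466 \left(- \frac{5}{2}\right) = -4 - 86165 = -86169$)
$n + X = -86169 + 216342 = 130173$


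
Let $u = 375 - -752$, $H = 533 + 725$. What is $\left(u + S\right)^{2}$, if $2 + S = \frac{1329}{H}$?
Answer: $\frac{2006696063241}{1582564} \approx 1.268 \cdot 10^{6}$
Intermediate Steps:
$H = 1258$
$S = - \frac{1187}{1258}$ ($S = -2 + \frac{1329}{1258} = - \frac{1187}{1258} \approx -0.94356$)
$u = 1127$ ($u = 375 + 752 = 1127$)
$\left(u + S\right)^{2} = \left(1127 - \frac{1187}{1258}\right)^{2} = \left(\frac{1416579}{1258}\right)^{2} = \frac{2006696063241}{1582564}$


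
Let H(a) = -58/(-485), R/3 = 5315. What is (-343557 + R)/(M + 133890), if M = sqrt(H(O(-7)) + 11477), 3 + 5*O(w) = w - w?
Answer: -21274025779800/8694362502097 + 327612*sqrt(2699705455)/8694362502097 ≈ -2.4449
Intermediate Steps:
O(w) = -3/5 (O(w) = -3/5 + (w - w)/5 = -3/5 + (1/5)*0 = -3/5 + 0 = -3/5)
R = 15945 (R = 3*5315 = 15945)
H(a) = 58/485 (H(a) = -58*(-1/485) = 58/485)
M = sqrt(2699705455)/485 (M = sqrt(58/485 + 11477) = sqrt(5566403/485) = sqrt(2699705455)/485 ≈ 107.13)
(-343557 + R)/(M + 133890) = (-343557 + 15945)/(sqrt(2699705455)/485 + 133890) = -327612/(133890 + sqrt(2699705455)/485)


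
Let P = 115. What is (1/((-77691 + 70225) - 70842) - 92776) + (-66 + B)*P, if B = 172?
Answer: -6310528489/78308 ≈ -80586.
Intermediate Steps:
(1/((-77691 + 70225) - 70842) - 92776) + (-66 + B)*P = (1/((-77691 + 70225) - 70842) - 92776) + (-66 + 172)*115 = (1/(-7466 - 70842) - 92776) + 106*115 = (1/(-78308) - 92776) + 12190 = (-1/78308 - 92776) + 12190 = -7265103009/78308 + 12190 = -6310528489/78308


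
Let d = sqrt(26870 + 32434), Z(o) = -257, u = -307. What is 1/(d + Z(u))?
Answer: -257/6745 - 2*sqrt(14826)/6745 ≈ -0.074207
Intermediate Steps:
d = 2*sqrt(14826) (d = sqrt(59304) = 2*sqrt(14826) ≈ 243.52)
1/(d + Z(u)) = 1/(2*sqrt(14826) - 257) = 1/(-257 + 2*sqrt(14826))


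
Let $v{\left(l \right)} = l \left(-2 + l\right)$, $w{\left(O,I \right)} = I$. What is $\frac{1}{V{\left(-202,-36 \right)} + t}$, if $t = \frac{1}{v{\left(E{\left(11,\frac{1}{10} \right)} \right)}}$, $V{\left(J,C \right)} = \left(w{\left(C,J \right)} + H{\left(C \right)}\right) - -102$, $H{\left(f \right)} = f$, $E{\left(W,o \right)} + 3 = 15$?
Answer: $- \frac{120}{16319} \approx -0.0073534$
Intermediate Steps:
$E{\left(W,o \right)} = 12$ ($E{\left(W,o \right)} = -3 + 15 = 12$)
$V{\left(J,C \right)} = 102 + C + J$ ($V{\left(J,C \right)} = \left(J + C\right) - -102 = \left(C + J\right) + 102 = 102 + C + J$)
$t = \frac{1}{120}$ ($t = \frac{1}{12 \left(-2 + 12\right)} = \frac{1}{12 \cdot 10} = \frac{1}{120} \approx 0.0083333$)
$\frac{1}{V{\left(-202,-36 \right)} + t} = \frac{1}{\left(102 - 36 - 202\right) + \frac{1}{120}} = \frac{1}{-136 + \frac{1}{120}} = \frac{1}{- \frac{16319}{120}} = - \frac{120}{16319}$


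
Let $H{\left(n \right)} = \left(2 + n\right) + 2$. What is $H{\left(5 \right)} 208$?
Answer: $1872$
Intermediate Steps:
$H{\left(n \right)} = 4 + n$
$H{\left(5 \right)} 208 = \left(4 + 5\right) 208 = 9 \cdot 208 = 1872$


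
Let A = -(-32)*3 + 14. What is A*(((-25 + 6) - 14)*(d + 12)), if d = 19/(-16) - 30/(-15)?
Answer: -372075/8 ≈ -46509.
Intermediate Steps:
d = 13/16 (d = 19*(-1/16) - 30*(-1/15) = -19/16 + 2 = 13/16 ≈ 0.81250)
A = 110 (A = -8*(-12) + 14 = 96 + 14 = 110)
A*(((-25 + 6) - 14)*(d + 12)) = 110*(((-25 + 6) - 14)*(13/16 + 12)) = 110*((-19 - 14)*(205/16)) = 110*(-33*205/16) = 110*(-6765/16) = -372075/8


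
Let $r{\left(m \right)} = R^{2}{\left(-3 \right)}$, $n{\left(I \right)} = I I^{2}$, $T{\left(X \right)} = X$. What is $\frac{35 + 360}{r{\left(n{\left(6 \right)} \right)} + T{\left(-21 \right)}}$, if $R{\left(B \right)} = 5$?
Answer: $\frac{395}{4} \approx 98.75$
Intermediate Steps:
$n{\left(I \right)} = I^{3}$
$r{\left(m \right)} = 25$ ($r{\left(m \right)} = 5^{2} = 25$)
$\frac{35 + 360}{r{\left(n{\left(6 \right)} \right)} + T{\left(-21 \right)}} = \frac{35 + 360}{25 - 21} = \frac{395}{4}$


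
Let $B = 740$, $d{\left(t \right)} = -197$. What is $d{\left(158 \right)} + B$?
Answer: $543$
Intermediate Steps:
$d{\left(158 \right)} + B = -197 + 740 = 543$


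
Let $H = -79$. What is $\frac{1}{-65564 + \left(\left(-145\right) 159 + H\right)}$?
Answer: $- \frac{1}{88698} \approx -1.1274 \cdot 10^{-5}$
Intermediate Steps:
$\frac{1}{-65564 + \left(\left(-145\right) 159 + H\right)} = \frac{1}{-65564 - 23134} = \frac{1}{-88698} = - \frac{1}{88698}$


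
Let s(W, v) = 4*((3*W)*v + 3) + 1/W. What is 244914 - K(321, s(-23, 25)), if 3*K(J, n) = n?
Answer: 17057491/69 ≈ 2.4721e+5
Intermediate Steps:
s(W, v) = 12 + 1/W + 12*W*v (s(W, v) = 4*(3*W*v + 3) + 1/W = 4*(3 + 3*W*v) + 1/W = (12 + 12*W*v) + 1/W = 12 + 1/W + 12*W*v)
K(J, n) = n/3
244914 - K(321, s(-23, 25)) = 244914 - (12 + 1/(-23) + 12*(-23)*25)/3 = 244914 - (12 - 1/23 - 6900)/3 = 244914 - (-158425)/(3*23) = 244914 - 1*(-158425/69) = 244914 + 158425/69 = 17057491/69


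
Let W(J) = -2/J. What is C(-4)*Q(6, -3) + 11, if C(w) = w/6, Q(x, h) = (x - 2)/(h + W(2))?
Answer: 35/3 ≈ 11.667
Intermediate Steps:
Q(x, h) = (-2 + x)/(-1 + h) (Q(x, h) = (x - 2)/(h - 2/2) = (-2 + x)/(h - 2*½) = (-2 + x)/(h - 1) = (-2 + x)/(-1 + h))
C(w) = w/6 (C(w) = w*(⅙) = w/6)
C(-4)*Q(6, -3) + 11 = ((⅙)*(-4))*((-2 + 6)/(-1 - 3)) + 11 = -2*4/(3*(-4)) + 11 = -(-1)*4/6 + 11 = -⅔*(-1) + 11 = ⅔ + 11 = 35/3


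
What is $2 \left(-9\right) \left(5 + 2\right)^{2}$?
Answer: $-882$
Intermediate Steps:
$2 \left(-9\right) \left(5 + 2\right)^{2} = - 18 \cdot 7^{2} = \left(-18\right) 49 = -882$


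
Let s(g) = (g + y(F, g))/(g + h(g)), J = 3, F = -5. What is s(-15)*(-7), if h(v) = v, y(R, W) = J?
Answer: -14/5 ≈ -2.8000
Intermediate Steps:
y(R, W) = 3
s(g) = (3 + g)/(2*g) (s(g) = (g + 3)/(g + g) = (3 + g)/((2*g)) = (3 + g)*(1/(2*g)) = (3 + g)/(2*g))
s(-15)*(-7) = ((1/2)*(3 - 15)/(-15))*(-7) = ((1/2)*(-1/15)*(-12))*(-7) = (2/5)*(-7) = -14/5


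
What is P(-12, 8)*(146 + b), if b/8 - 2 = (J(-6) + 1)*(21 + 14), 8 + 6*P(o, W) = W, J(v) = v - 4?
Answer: 0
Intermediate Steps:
J(v) = -4 + v
P(o, W) = -4/3 + W/6
b = -2504 (b = 16 + 8*(((-4 - 6) + 1)*(21 + 14)) = 16 + 8*((-10 + 1)*35) = 16 + 8*(-9*35) = 16 + 8*(-315) = 16 - 2520 = -2504)
P(-12, 8)*(146 + b) = (-4/3 + (⅙)*8)*(146 - 2504) = (-4/3 + 4/3)*(-2358) = 0*(-2358) = 0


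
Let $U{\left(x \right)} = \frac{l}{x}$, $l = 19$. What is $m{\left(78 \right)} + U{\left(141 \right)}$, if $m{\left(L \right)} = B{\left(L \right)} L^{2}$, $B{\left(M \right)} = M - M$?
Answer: $\frac{19}{141} \approx 0.13475$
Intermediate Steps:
$B{\left(M \right)} = 0$
$m{\left(L \right)} = 0$ ($m{\left(L \right)} = 0 L^{2} = 0$)
$U{\left(x \right)} = \frac{19}{x}$
$m{\left(78 \right)} + U{\left(141 \right)} = 0 + \frac{19}{141} = \frac{19}{141}$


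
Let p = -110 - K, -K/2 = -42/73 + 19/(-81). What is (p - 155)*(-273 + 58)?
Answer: 338952445/5913 ≈ 57323.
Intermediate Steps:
K = 9578/5913 (K = -2*(-42/73 + 19/(-81)) = -2*(-42*1/73 + 19*(-1/81)) = -2*(-42/73 - 19/81) = -2*(-4789/5913) = 9578/5913 ≈ 1.6198)
p = -660008/5913 (p = -110 - 1*9578/5913 = -110 - 9578/5913 = -660008/5913 ≈ -111.62)
(p - 155)*(-273 + 58) = (-660008/5913 - 155)*(-273 + 58) = -1576523/5913*(-215) = 338952445/5913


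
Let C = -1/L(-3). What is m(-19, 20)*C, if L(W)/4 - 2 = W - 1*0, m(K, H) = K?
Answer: -19/4 ≈ -4.7500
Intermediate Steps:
L(W) = 8 + 4*W (L(W) = 8 + 4*(W - 1*0) = 8 + 4*(W + 0) = 8 + 4*W)
C = 1/4 (C = -1/(8 + 4*(-3)) = -1/(8 - 12) = -1/(-4) = -1*(-1/4) = 1/4 ≈ 0.25000)
m(-19, 20)*C = -19*1/4 = -19/4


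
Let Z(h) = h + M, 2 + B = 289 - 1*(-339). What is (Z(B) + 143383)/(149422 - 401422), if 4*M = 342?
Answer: -32021/56000 ≈ -0.57180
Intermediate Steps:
M = 171/2 (M = (1/4)*342 = 171/2 ≈ 85.500)
B = 626 (B = -2 + (289 - 1*(-339)) = -2 + (289 + 339) = -2 + 628 = 626)
Z(h) = 171/2 + h (Z(h) = h + 171/2 = 171/2 + h)
(Z(B) + 143383)/(149422 - 401422) = ((171/2 + 626) + 143383)/(149422 - 401422) = (1423/2 + 143383)/(-252000) = (288189/2)*(-1/252000) = -32021/56000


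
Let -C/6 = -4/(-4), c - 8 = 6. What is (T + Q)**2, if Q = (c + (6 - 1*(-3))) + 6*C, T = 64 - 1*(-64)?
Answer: 13225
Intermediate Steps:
c = 14 (c = 8 + 6 = 14)
C = -6 (C = -(-24)/(-4) = -(-24)*(-1)/4 = -6*1 = -6)
T = 128 (T = 64 + 64 = 128)
Q = -13 (Q = (14 + (6 - 1*(-3))) + 6*(-6) = (14 + (6 + 3)) - 36 = (14 + 9) - 36 = 23 - 36 = -13)
(T + Q)**2 = (128 - 13)**2 = 115**2 = 13225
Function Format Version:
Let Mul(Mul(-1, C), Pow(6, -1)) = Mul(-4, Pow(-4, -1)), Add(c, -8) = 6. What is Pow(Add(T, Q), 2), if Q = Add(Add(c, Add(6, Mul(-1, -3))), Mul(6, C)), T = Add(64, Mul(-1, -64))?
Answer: 13225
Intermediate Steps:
c = 14 (c = Add(8, 6) = 14)
C = -6 (C = Mul(-6, Mul(-4, Pow(-4, -1))) = Mul(-6, Mul(-4, Rational(-1, 4))) = Mul(-6, 1) = -6)
T = 128 (T = Add(64, 64) = 128)
Q = -13 (Q = Add(Add(14, Add(6, Mul(-1, -3))), Mul(6, -6)) = Add(Add(14, Add(6, 3)), -36) = Add(Add(14, 9), -36) = Add(23, -36) = -13)
Pow(Add(T, Q), 2) = Pow(Add(128, -13), 2) = Pow(115, 2) = 13225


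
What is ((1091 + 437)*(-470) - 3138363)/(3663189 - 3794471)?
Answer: 3856523/131282 ≈ 29.376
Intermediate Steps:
((1091 + 437)*(-470) - 3138363)/(3663189 - 3794471) = (1528*(-470) - 3138363)/(-131282) = (-718160 - 3138363)*(-1/131282) = -3856523*(-1/131282) = 3856523/131282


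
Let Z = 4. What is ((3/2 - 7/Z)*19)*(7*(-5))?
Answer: 665/4 ≈ 166.25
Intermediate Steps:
((3/2 - 7/Z)*19)*(7*(-5)) = ((3/2 - 7/4)*19)*(7*(-5)) = ((3*(½) - 7*¼)*19)*(-35) = ((3/2 - 7/4)*19)*(-35) = -¼*19*(-35) = -19/4*(-35) = 665/4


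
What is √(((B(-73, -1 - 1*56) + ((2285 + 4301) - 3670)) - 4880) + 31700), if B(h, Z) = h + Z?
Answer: √29606 ≈ 172.06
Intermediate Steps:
B(h, Z) = Z + h
√(((B(-73, -1 - 1*56) + ((2285 + 4301) - 3670)) - 4880) + 31700) = √(((((-1 - 1*56) - 73) + ((2285 + 4301) - 3670)) - 4880) + 31700) = √(((((-1 - 56) - 73) + (6586 - 3670)) - 4880) + 31700) = √((((-57 - 73) + 2916) - 4880) + 31700) = √(((-130 + 2916) - 4880) + 31700) = √((2786 - 4880) + 31700) = √(-2094 + 31700) = √29606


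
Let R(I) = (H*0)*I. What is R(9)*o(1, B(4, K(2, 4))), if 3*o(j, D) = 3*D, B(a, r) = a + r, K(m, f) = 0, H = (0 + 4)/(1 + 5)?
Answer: 0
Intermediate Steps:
H = ⅔ (H = 4/6 = 4*(⅙) = ⅔ ≈ 0.66667)
o(j, D) = D (o(j, D) = (3*D)/3 = D)
R(I) = 0 (R(I) = ((⅔)*0)*I = 0*I = 0)
R(9)*o(1, B(4, K(2, 4))) = 0*(4 + 0) = 0*4 = 0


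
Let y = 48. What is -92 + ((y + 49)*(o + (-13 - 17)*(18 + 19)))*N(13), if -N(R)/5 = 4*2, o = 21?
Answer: 4225228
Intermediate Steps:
N(R) = -40 (N(R) = -20*2 = -5*8 = -40)
-92 + ((y + 49)*(o + (-13 - 17)*(18 + 19)))*N(13) = -92 + ((48 + 49)*(21 + (-13 - 17)*(18 + 19)))*(-40) = -92 + (97*(21 - 30*37))*(-40) = -92 + (97*(21 - 1110))*(-40) = -92 + (97*(-1089))*(-40) = -92 - 105633*(-40) = -92 + 4225320 = 4225228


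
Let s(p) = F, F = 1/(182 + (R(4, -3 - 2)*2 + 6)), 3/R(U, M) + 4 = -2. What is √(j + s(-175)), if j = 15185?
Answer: 2*√132751113/187 ≈ 123.23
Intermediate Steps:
R(U, M) = -½ (R(U, M) = 3/(-4 - 2) = 3/(-6) = 3*(-⅙) = -½)
F = 1/187 (F = 1/(182 + (-½*2 + 6)) = 1/(182 + (-1 + 6)) = 1/(182 + 5) = 1/187 ≈ 0.0053476)
s(p) = 1/187
√(j + s(-175)) = √(15185 + 1/187) = √(2839596/187) = 2*√132751113/187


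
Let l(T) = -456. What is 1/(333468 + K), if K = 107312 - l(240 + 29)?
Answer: 1/441236 ≈ 2.2664e-6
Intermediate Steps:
K = 107768 (K = 107312 - 1*(-456) = 107312 + 456 = 107768)
1/(333468 + K) = 1/(333468 + 107768) = 1/441236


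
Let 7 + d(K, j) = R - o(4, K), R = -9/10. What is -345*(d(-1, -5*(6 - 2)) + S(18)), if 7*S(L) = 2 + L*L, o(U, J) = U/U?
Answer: -181953/14 ≈ -12997.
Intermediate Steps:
o(U, J) = 1
R = -9/10 (R = -9*1/10 = -9/10 ≈ -0.90000)
S(L) = 2/7 + L**2/7 (S(L) = (2 + L*L)/7 = (2 + L**2)/7 = 2/7 + L**2/7)
d(K, j) = -89/10 (d(K, j) = -7 + (-9/10 - 1*1) = -7 + (-9/10 - 1) = -7 - 19/10 = -89/10)
-345*(d(-1, -5*(6 - 2)) + S(18)) = -345*(-89/10 + (2/7 + (1/7)*18**2)) = -345*(-89/10 + (2/7 + (1/7)*324)) = -345*(-89/10 + (2/7 + 324/7)) = -345*(-89/10 + 326/7) = -345*2637/70 = -181953/14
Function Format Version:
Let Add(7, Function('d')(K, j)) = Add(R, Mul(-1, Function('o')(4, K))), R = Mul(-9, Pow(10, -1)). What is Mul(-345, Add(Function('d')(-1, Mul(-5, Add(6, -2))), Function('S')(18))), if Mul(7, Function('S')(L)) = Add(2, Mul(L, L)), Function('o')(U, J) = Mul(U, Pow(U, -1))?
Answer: Rational(-181953, 14) ≈ -12997.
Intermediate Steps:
Function('o')(U, J) = 1
R = Rational(-9, 10) (R = Mul(-9, Rational(1, 10)) = Rational(-9, 10) ≈ -0.90000)
Function('S')(L) = Add(Rational(2, 7), Mul(Rational(1, 7), Pow(L, 2))) (Function('S')(L) = Mul(Rational(1, 7), Add(2, Mul(L, L))) = Mul(Rational(1, 7), Add(2, Pow(L, 2))) = Add(Rational(2, 7), Mul(Rational(1, 7), Pow(L, 2))))
Function('d')(K, j) = Rational(-89, 10) (Function('d')(K, j) = Add(-7, Add(Rational(-9, 10), Mul(-1, 1))) = Add(-7, Add(Rational(-9, 10), -1)) = Add(-7, Rational(-19, 10)) = Rational(-89, 10))
Mul(-345, Add(Function('d')(-1, Mul(-5, Add(6, -2))), Function('S')(18))) = Mul(-345, Add(Rational(-89, 10), Add(Rational(2, 7), Mul(Rational(1, 7), Pow(18, 2))))) = Mul(-345, Add(Rational(-89, 10), Add(Rational(2, 7), Mul(Rational(1, 7), 324)))) = Mul(-345, Add(Rational(-89, 10), Add(Rational(2, 7), Rational(324, 7)))) = Mul(-345, Add(Rational(-89, 10), Rational(326, 7))) = Mul(-345, Rational(2637, 70)) = Rational(-181953, 14)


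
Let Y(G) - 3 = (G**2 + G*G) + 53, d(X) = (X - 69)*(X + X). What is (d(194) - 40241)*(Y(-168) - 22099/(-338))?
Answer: 157915804809/338 ≈ 4.6721e+8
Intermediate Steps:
d(X) = 2*X*(-69 + X) (d(X) = (-69 + X)*(2*X) = 2*X*(-69 + X))
Y(G) = 56 + 2*G**2 (Y(G) = 3 + ((G**2 + G*G) + 53) = 3 + ((G**2 + G**2) + 53) = 3 + (2*G**2 + 53) = 3 + (53 + 2*G**2) = 56 + 2*G**2)
(d(194) - 40241)*(Y(-168) - 22099/(-338)) = (2*194*(-69 + 194) - 40241)*((56 + 2*(-168)**2) - 22099/(-338)) = (2*194*125 - 40241)*((56 + 2*28224) - 22099*(-1/338)) = (48500 - 40241)*((56 + 56448) + 22099/338) = 8259*(56504 + 22099/338) = 8259*(19120451/338) = 157915804809/338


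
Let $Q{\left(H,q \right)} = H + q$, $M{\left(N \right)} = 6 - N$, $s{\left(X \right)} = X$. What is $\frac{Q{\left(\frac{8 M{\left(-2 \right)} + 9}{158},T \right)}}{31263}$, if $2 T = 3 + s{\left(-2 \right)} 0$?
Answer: $\frac{155}{2469777} \approx 6.2759 \cdot 10^{-5}$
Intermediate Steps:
$T = \frac{3}{2}$ ($T = \frac{3 - 0}{2} = \frac{3 + 0}{2} = \frac{1}{2} \cdot 3 = \frac{3}{2} \approx 1.5$)
$\frac{Q{\left(\frac{8 M{\left(-2 \right)} + 9}{158},T \right)}}{31263} = \frac{\frac{8 \left(6 - -2\right) + 9}{158} + \frac{3}{2}}{31263} = \left(\left(8 \left(6 + 2\right) + 9\right) \frac{1}{158} + \frac{3}{2}\right) \frac{1}{31263} = \left(\left(8 \cdot 8 + 9\right) \frac{1}{158} + \frac{3}{2}\right) \frac{1}{31263} = \left(\left(64 + 9\right) \frac{1}{158} + \frac{3}{2}\right) \frac{1}{31263} = \left(73 \cdot \frac{1}{158} + \frac{3}{2}\right) \frac{1}{31263} = \left(\frac{73}{158} + \frac{3}{2}\right) \frac{1}{31263} = \frac{155}{79} \cdot \frac{1}{31263} = \frac{155}{2469777}$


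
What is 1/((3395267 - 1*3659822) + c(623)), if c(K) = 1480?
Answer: -1/263075 ≈ -3.8012e-6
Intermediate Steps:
1/((3395267 - 1*3659822) + c(623)) = 1/((3395267 - 1*3659822) + 1480) = 1/((3395267 - 3659822) + 1480) = 1/(-264555 + 1480) = 1/(-263075) = -1/263075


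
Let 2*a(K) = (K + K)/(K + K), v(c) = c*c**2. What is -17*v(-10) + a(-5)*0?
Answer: 17000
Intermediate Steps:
v(c) = c**3
a(K) = 1/2 (a(K) = ((K + K)/(K + K))/2 = ((2*K)/((2*K)))/2 = ((2*K)*(1/(2*K)))/2 = (1/2)*1 = 1/2)
-17*v(-10) + a(-5)*0 = -17*(-10)**3 + (1/2)*0 = -17*(-1000) + 0 = 17000 + 0 = 17000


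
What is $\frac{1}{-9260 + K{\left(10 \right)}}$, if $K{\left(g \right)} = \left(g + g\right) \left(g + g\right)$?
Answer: $- \frac{1}{8860} \approx -0.00011287$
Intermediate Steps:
$K{\left(g \right)} = 4 g^{2}$ ($K{\left(g \right)} = 2 g 2 g = 4 g^{2}$)
$\frac{1}{-9260 + K{\left(10 \right)}} = \frac{1}{-9260 + 4 \cdot 10^{2}} = \frac{1}{-9260 + 4 \cdot 100} = \frac{1}{-9260 + 400} = \frac{1}{-8860} = - \frac{1}{8860}$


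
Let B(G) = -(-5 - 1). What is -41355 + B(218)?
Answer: -41349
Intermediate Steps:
B(G) = 6 (B(G) = -1*(-6) = 6)
-41355 + B(218) = -41355 + 6 = -41349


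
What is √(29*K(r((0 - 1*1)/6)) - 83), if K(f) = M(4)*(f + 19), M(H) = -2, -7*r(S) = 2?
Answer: I*√57253/7 ≈ 34.182*I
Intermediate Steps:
r(S) = -2/7 (r(S) = -⅐*2 = -2/7)
K(f) = -38 - 2*f (K(f) = -2*(f + 19) = -2*(19 + f) = -38 - 2*f)
√(29*K(r((0 - 1*1)/6)) - 83) = √(29*(-38 - 2*(-2/7)) - 83) = √(29*(-38 + 4/7) - 83) = √(29*(-262/7) - 83) = √(-7598/7 - 83) = √(-8179/7) = I*√57253/7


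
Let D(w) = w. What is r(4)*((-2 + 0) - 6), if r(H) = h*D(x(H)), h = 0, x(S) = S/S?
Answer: 0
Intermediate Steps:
x(S) = 1
r(H) = 0 (r(H) = 0*1 = 0)
r(4)*((-2 + 0) - 6) = 0*((-2 + 0) - 6) = 0*(-2 - 6) = 0*(-8) = 0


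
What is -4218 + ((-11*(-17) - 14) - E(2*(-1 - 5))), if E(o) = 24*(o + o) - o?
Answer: -3481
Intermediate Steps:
E(o) = 47*o (E(o) = 24*(2*o) - o = 48*o - o = 47*o)
-4218 + ((-11*(-17) - 14) - E(2*(-1 - 5))) = -4218 + ((-11*(-17) - 14) - 47*2*(-1 - 5)) = -4218 + ((187 - 14) - 47*2*(-6)) = -4218 + (173 - 47*(-12)) = -4218 + (173 - 1*(-564)) = -4218 + (173 + 564) = -4218 + 737 = -3481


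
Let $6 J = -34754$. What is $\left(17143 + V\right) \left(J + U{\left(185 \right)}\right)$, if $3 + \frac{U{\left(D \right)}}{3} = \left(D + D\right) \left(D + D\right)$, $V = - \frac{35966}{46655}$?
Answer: $\frac{46260869952024}{6665} \approx 6.9409 \cdot 10^{9}$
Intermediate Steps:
$J = - \frac{17377}{3}$ ($J = \frac{1}{6} \left(-34754\right) = - \frac{17377}{3} \approx -5792.3$)
$V = - \frac{5138}{6665}$ ($V = \left(-35966\right) \frac{1}{46655} = - \frac{5138}{6665} \approx -0.77089$)
$U{\left(D \right)} = -9 + 12 D^{2}$ ($U{\left(D \right)} = -9 + 3 \left(D + D\right) \left(D + D\right) = -9 + 3 \cdot 2 D 2 D = -9 + 3 \cdot 4 D^{2} = -9 + 12 D^{2}$)
$\left(17143 + V\right) \left(J + U{\left(185 \right)}\right) = \left(17143 - \frac{5138}{6665}\right) \left(- \frac{17377}{3} - \left(9 - 12 \cdot 185^{2}\right)\right) = \frac{114252957 \left(- \frac{17377}{3} + \left(-9 + 12 \cdot 34225\right)\right)}{6665} = \frac{114252957 \left(- \frac{17377}{3} + \left(-9 + 410700\right)\right)}{6665} = \frac{114252957 \left(- \frac{17377}{3} + 410691\right)}{6665} = \frac{114252957}{6665} \cdot \frac{1214696}{3} = \frac{46260869952024}{6665}$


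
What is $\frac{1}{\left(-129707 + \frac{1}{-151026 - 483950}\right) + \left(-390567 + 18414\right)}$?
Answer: $- \frac{634976}{318669055361} \approx -1.9926 \cdot 10^{-6}$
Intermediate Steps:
$\frac{1}{\left(-129707 + \frac{1}{-151026 - 483950}\right) + \left(-390567 + 18414\right)} = \frac{1}{\left(-129707 + \frac{1}{-634976}\right) - 372153} = \frac{1}{\left(-129707 - \frac{1}{634976}\right) - 372153} = \frac{1}{- \frac{82360832033}{634976} - 372153} = \frac{1}{- \frac{318669055361}{634976}} = - \frac{634976}{318669055361}$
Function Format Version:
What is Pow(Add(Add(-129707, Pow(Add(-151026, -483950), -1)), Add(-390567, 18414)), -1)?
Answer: Rational(-634976, 318669055361) ≈ -1.9926e-6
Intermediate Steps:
Pow(Add(Add(-129707, Pow(Add(-151026, -483950), -1)), Add(-390567, 18414)), -1) = Pow(Add(Add(-129707, Pow(-634976, -1)), -372153), -1) = Pow(Add(Add(-129707, Rational(-1, 634976)), -372153), -1) = Pow(Add(Rational(-82360832033, 634976), -372153), -1) = Pow(Rational(-318669055361, 634976), -1) = Rational(-634976, 318669055361)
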